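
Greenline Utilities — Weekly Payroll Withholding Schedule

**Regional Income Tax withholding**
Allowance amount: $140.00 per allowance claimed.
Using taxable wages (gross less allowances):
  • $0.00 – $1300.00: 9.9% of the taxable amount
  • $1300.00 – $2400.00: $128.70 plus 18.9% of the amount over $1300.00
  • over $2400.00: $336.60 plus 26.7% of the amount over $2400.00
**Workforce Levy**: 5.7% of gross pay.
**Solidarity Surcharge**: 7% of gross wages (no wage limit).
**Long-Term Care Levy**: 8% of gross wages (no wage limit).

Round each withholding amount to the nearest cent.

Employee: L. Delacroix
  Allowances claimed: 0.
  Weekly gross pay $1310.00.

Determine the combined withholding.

Regional Income Tax: taxable = $1310.00
  $128.70 + 18.9% × ($1310.00 − $1300.00) = $128.70 + 18.9% × $10.00 = $130.59
Workforce Levy: 5.7% × $1310.00 = $74.67
Solidarity Surcharge: 7% × $1310.00 = $91.70
Long-Term Care Levy: 8% × $1310.00 = $104.80
Total: $130.59 + $74.67 + $91.70 + $104.80 = $401.76

$401.76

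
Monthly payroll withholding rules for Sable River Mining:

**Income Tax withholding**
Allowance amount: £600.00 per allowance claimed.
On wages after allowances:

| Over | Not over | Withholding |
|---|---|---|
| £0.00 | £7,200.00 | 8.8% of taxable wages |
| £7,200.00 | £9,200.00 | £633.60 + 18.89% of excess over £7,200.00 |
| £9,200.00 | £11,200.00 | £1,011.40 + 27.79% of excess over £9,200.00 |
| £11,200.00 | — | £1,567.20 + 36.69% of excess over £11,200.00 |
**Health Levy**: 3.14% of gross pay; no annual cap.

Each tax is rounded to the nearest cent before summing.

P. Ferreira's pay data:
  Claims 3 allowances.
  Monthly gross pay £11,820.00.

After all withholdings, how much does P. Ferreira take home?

£10,209.57

Income Tax: taxable = £11,820.00 − 3×£600.00 = £10,020.00
  £1,011.40 + 27.79% × (£10,020.00 − £9,200.00) = £1,011.40 + 27.79% × £820.00 = £1,239.28
Health Levy: 3.14% × £11,820.00 = £371.15
Total withheld: £1,239.28 + £371.15 = £1,610.43
Net pay: £11,820.00 − £1,610.43 = £10,209.57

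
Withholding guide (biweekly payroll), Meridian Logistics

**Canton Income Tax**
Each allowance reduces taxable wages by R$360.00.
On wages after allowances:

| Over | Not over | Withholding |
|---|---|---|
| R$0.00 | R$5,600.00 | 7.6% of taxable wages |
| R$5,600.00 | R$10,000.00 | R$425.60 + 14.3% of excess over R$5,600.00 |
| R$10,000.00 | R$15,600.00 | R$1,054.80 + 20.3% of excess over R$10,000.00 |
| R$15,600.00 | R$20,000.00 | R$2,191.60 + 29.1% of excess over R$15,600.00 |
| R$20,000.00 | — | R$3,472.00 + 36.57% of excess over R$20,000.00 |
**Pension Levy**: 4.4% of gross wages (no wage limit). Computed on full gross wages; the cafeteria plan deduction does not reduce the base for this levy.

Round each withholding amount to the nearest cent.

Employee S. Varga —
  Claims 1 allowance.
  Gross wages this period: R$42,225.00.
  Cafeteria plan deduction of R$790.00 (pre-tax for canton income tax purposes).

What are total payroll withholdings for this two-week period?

R$13,037.03

Canton Income Tax: taxable = R$42,225.00 − R$790.00 − 1×R$360.00 = R$41,075.00
  R$3,472.00 + 36.57% × (R$41,075.00 − R$20,000.00) = R$3,472.00 + 36.57% × R$21,075.00 = R$11,179.13
Pension Levy: 4.4% × R$42,225.00 = R$1,857.90
Total: R$11,179.13 + R$1,857.90 = R$13,037.03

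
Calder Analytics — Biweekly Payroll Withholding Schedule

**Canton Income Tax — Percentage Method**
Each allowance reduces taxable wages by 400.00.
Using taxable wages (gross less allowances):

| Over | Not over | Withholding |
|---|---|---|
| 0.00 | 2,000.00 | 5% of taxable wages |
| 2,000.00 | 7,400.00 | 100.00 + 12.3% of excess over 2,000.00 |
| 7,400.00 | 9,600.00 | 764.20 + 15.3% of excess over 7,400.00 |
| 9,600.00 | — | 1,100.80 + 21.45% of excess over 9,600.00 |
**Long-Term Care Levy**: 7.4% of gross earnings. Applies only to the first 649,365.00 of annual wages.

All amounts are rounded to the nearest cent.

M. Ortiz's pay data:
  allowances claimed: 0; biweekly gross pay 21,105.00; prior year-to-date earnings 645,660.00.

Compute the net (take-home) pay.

Canton Income Tax: taxable = 21,105.00
  1,100.80 + 21.45% × (21,105.00 − 9,600.00) = 1,100.80 + 21.45% × 11,505.00 = 3,568.62
Long-Term Care Levy: cap 649,365.00 − YTD 645,660.00 = 3,705.00 subject; 7.4% × 3,705.00 = 274.17
Total withheld: 3,568.62 + 274.17 = 3,842.79
Net pay: 21,105.00 − 3,842.79 = 17,262.21

17,262.21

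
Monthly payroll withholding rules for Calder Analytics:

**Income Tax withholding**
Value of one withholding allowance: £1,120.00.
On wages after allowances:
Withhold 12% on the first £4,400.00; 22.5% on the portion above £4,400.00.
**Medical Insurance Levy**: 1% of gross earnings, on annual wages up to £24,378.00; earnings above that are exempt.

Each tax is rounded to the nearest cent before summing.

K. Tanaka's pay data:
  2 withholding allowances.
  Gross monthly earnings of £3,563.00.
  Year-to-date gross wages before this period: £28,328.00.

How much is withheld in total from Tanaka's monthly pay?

£158.76

Income Tax: taxable = £3,563.00 − 2×£1,120.00 = £1,323.00
  12% × £1,323.00 = £158.76
Medical Insurance Levy: YTD £28,328.00 ≥ cap £24,378.00 → £0.00
Total: £158.76 + £0.00 = £158.76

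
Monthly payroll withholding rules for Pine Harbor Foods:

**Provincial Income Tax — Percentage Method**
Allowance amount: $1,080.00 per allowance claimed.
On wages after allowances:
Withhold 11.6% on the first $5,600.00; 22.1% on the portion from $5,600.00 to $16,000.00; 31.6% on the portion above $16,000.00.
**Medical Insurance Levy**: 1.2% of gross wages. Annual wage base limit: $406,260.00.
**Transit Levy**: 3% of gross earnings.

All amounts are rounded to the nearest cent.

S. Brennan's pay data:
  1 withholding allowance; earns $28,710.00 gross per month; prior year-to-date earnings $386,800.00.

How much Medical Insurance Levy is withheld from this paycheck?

$233.52

Medical Insurance Levy: cap $406,260.00 − YTD $386,800.00 = $19,460.00 subject; 1.2% × $19,460.00 = $233.52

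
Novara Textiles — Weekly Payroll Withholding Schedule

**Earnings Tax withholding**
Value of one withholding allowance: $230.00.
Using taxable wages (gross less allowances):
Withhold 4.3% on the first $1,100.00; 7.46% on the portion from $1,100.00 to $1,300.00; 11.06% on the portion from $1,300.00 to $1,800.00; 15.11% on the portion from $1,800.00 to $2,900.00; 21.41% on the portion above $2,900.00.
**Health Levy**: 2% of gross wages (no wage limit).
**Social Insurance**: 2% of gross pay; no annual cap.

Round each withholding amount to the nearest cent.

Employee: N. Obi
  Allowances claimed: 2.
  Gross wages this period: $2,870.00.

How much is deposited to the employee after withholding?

Earnings Tax: taxable = $2,870.00 − 2×$230.00 = $2,410.00
  $117.52 + 15.11% × ($2,410.00 − $1,800.00) = $117.52 + 15.11% × $610.00 = $209.69
Health Levy: 2% × $2,870.00 = $57.40
Social Insurance: 2% × $2,870.00 = $57.40
Total withheld: $209.69 + $57.40 + $57.40 = $324.49
Net pay: $2,870.00 − $324.49 = $2,545.51

$2,545.51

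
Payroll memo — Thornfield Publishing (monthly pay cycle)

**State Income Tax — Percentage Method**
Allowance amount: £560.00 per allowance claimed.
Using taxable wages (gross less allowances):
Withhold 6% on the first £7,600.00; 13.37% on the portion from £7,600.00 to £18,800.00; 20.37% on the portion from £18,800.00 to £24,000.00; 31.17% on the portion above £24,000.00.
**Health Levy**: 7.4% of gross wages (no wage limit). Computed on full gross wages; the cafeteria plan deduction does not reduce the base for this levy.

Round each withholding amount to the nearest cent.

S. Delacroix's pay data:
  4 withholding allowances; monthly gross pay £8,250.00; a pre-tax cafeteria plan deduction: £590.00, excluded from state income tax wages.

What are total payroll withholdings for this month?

State Income Tax: taxable = £8,250.00 − £590.00 − 4×£560.00 = £5,420.00
  6% × £5,420.00 = £325.20
Health Levy: 7.4% × £8,250.00 = £610.50
Total: £325.20 + £610.50 = £935.70

£935.70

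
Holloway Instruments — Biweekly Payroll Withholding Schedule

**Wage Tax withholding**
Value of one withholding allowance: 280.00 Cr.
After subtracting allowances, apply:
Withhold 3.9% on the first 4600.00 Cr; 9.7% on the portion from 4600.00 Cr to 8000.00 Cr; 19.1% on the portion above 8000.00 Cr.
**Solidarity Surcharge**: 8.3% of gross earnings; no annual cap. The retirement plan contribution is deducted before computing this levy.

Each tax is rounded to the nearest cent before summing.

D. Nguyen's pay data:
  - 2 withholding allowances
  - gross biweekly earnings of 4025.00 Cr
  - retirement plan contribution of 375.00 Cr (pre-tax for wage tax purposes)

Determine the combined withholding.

Wage Tax: taxable = 4025.00 Cr − 375.00 Cr − 2×280.00 Cr = 3090.00 Cr
  3.9% × 3090.00 Cr = 120.51 Cr
Solidarity Surcharge: 8.3% × 3650.00 Cr = 302.95 Cr
Total: 120.51 Cr + 302.95 Cr = 423.46 Cr

423.46 Cr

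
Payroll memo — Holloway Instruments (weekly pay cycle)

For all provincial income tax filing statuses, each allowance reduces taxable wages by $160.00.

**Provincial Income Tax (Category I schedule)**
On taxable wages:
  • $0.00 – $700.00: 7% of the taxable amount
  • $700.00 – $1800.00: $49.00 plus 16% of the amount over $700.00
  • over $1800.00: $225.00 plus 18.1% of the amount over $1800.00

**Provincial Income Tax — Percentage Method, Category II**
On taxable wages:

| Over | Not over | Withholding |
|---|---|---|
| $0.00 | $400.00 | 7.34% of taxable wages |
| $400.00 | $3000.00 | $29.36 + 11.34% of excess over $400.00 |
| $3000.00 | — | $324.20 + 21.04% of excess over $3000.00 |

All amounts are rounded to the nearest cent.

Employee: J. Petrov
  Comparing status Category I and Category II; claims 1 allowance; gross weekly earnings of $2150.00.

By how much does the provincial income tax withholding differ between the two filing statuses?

Provincial Income Tax (Category I): taxable = $2150.00 − 1×$160.00 = $1990.00
  $225.00 + 18.1% × ($1990.00 − $1800.00) = $225.00 + 18.1% × $190.00 = $259.39
Provincial Income Tax (Category II): taxable = $2150.00 − 1×$160.00 = $1990.00
  $29.36 + 11.34% × ($1990.00 − $400.00) = $29.36 + 11.34% × $1590.00 = $209.67
Difference: |$259.39 − $209.67| = $49.72 (higher under Category I)

$49.72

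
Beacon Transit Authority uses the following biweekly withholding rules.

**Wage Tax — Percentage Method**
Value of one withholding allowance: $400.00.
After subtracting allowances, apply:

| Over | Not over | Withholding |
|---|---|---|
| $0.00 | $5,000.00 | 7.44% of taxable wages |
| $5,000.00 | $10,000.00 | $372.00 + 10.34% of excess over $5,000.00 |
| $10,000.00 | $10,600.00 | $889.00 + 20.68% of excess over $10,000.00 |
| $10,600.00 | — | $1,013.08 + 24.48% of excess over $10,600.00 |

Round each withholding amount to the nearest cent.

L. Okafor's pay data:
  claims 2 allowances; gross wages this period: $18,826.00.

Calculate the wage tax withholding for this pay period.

Wage Tax: taxable = $18,826.00 − 2×$400.00 = $18,026.00
  $1,013.08 + 24.48% × ($18,026.00 − $10,600.00) = $1,013.08 + 24.48% × $7,426.00 = $2,830.96

$2,830.96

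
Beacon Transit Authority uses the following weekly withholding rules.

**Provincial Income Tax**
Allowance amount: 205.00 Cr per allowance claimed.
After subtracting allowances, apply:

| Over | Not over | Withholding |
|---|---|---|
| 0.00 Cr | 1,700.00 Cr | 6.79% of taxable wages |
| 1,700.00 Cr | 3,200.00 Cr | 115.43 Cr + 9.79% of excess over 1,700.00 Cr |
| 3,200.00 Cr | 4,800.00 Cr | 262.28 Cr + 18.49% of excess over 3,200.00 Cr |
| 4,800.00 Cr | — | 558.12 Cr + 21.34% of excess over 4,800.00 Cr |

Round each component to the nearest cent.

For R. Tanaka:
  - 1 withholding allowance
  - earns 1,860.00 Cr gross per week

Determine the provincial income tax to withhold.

Provincial Income Tax: taxable = 1,860.00 Cr − 1×205.00 Cr = 1,655.00 Cr
  6.79% × 1,655.00 Cr = 112.37 Cr

112.37 Cr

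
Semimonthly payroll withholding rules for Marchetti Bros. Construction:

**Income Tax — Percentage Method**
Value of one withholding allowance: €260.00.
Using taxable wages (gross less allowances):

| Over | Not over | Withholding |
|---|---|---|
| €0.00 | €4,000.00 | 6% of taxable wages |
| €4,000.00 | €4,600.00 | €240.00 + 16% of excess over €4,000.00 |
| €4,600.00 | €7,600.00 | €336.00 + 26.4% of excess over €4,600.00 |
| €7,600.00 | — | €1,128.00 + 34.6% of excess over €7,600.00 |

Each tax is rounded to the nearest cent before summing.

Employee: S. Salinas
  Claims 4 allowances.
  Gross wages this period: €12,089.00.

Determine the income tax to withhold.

Income Tax: taxable = €12,089.00 − 4×€260.00 = €11,049.00
  €1,128.00 + 34.6% × (€11,049.00 − €7,600.00) = €1,128.00 + 34.6% × €3,449.00 = €2,321.35

€2,321.35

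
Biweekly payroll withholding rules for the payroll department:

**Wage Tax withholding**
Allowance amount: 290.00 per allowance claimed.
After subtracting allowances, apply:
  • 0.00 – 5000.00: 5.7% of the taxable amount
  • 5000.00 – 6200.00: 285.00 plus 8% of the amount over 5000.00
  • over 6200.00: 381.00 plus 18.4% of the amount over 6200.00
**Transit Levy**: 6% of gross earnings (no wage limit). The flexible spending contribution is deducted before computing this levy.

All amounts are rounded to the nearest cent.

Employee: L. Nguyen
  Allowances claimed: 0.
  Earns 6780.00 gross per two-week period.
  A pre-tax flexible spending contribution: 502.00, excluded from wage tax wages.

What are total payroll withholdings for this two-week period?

Wage Tax: taxable = 6780.00 − 502.00 = 6278.00
  381.00 + 18.4% × (6278.00 − 6200.00) = 381.00 + 18.4% × 78.00 = 395.35
Transit Levy: 6% × 6278.00 = 376.68
Total: 395.35 + 376.68 = 772.03

772.03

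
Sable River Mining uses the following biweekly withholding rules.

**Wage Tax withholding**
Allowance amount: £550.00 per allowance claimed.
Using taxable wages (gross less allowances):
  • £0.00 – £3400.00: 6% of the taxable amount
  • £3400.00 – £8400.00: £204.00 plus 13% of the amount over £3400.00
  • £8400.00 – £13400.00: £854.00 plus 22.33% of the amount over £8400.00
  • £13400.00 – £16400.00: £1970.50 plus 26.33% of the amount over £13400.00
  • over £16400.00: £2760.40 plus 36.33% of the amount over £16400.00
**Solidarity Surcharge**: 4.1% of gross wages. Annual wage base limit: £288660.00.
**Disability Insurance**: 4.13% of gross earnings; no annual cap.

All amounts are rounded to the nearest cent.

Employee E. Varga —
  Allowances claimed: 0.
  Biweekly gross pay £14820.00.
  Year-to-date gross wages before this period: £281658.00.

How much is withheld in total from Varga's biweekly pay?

Wage Tax: taxable = £14820.00
  £1970.50 + 26.33% × (£14820.00 − £13400.00) = £1970.50 + 26.33% × £1420.00 = £2344.39
Solidarity Surcharge: cap £288660.00 − YTD £281658.00 = £7002.00 subject; 4.1% × £7002.00 = £287.08
Disability Insurance: 4.13% × £14820.00 = £612.07
Total: £2344.39 + £287.08 + £612.07 = £3243.54

£3243.54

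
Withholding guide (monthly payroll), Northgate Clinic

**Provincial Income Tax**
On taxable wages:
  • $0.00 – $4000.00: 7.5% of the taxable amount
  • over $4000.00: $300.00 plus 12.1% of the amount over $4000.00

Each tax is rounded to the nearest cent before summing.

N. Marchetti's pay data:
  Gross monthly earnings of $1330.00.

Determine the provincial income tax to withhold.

$99.75

Provincial Income Tax: taxable = $1330.00
  7.5% × $1330.00 = $99.75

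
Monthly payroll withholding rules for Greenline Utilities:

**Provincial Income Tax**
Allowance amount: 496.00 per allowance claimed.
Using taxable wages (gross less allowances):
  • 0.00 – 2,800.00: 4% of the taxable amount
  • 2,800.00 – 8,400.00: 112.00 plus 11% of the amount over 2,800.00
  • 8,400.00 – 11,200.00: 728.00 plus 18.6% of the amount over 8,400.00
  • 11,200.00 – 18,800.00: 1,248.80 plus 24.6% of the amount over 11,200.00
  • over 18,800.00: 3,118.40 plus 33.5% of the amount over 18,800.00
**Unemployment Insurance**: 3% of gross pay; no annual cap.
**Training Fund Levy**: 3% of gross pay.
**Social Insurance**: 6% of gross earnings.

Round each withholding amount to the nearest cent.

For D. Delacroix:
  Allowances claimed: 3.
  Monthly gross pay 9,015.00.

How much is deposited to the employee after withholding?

Provincial Income Tax: taxable = 9,015.00 − 3×496.00 = 7,527.00
  112.00 + 11% × (7,527.00 − 2,800.00) = 112.00 + 11% × 4,727.00 = 631.97
Unemployment Insurance: 3% × 9,015.00 = 270.45
Training Fund Levy: 3% × 9,015.00 = 270.45
Social Insurance: 6% × 9,015.00 = 540.90
Total withheld: 631.97 + 270.45 + 270.45 + 540.90 = 1,713.77
Net pay: 9,015.00 − 1,713.77 = 7,301.23

7,301.23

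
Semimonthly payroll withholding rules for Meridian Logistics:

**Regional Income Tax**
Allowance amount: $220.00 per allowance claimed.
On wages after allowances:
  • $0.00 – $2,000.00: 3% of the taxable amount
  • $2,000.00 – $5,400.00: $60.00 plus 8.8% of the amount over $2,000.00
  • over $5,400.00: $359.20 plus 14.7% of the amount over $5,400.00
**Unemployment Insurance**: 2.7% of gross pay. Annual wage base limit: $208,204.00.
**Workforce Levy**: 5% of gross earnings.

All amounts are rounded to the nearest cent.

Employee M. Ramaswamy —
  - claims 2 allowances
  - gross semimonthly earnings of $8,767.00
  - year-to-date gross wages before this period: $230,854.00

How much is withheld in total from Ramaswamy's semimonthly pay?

$1,227.82

Regional Income Tax: taxable = $8,767.00 − 2×$220.00 = $8,327.00
  $359.20 + 14.7% × ($8,327.00 − $5,400.00) = $359.20 + 14.7% × $2,927.00 = $789.47
Unemployment Insurance: YTD $230,854.00 ≥ cap $208,204.00 → $0.00
Workforce Levy: 5% × $8,767.00 = $438.35
Total: $789.47 + $0.00 + $438.35 = $1,227.82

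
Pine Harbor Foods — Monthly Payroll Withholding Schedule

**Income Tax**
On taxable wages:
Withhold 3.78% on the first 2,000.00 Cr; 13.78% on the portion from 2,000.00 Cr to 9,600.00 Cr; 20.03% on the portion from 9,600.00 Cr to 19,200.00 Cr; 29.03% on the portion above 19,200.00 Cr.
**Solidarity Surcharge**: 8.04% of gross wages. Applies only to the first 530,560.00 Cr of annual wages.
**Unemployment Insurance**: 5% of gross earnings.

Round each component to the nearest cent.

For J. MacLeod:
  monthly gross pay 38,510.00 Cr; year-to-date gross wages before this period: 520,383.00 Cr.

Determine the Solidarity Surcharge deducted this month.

Solidarity Surcharge: cap 530,560.00 Cr − YTD 520,383.00 Cr = 10,177.00 Cr subject; 8.04% × 10,177.00 Cr = 818.23 Cr

818.23 Cr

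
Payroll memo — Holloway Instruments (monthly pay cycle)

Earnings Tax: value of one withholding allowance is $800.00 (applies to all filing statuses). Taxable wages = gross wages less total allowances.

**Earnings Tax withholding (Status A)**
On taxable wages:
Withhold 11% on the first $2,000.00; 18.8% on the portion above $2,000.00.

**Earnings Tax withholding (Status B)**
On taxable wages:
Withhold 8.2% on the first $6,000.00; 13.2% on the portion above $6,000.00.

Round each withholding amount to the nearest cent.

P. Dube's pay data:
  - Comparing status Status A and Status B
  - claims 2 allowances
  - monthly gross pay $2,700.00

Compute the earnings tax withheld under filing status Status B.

$90.20

Earnings Tax (Status B): taxable = $2,700.00 − 2×$800.00 = $1,100.00
  8.2% × $1,100.00 = $90.20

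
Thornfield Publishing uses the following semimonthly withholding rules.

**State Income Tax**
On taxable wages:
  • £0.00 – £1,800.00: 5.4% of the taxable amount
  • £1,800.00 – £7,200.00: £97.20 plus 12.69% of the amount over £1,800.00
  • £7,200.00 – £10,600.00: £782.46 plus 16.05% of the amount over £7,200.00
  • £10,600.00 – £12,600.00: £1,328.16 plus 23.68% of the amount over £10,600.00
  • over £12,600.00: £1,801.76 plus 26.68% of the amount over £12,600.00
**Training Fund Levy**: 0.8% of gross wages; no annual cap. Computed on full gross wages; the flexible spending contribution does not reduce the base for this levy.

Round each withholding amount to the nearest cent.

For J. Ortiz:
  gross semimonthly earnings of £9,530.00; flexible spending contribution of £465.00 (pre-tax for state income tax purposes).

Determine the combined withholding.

State Income Tax: taxable = £9,530.00 − £465.00 = £9,065.00
  £782.46 + 16.05% × (£9,065.00 − £7,200.00) = £782.46 + 16.05% × £1,865.00 = £1,081.79
Training Fund Levy: 0.8% × £9,530.00 = £76.24
Total: £1,081.79 + £76.24 = £1,158.03

£1,158.03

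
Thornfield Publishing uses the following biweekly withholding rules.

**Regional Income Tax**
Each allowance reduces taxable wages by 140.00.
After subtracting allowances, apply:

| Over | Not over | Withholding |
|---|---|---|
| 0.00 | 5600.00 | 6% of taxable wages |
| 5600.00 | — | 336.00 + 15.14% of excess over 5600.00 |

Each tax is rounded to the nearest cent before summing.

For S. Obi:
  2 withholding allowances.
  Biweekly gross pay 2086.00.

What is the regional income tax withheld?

108.36

Regional Income Tax: taxable = 2086.00 − 2×140.00 = 1806.00
  6% × 1806.00 = 108.36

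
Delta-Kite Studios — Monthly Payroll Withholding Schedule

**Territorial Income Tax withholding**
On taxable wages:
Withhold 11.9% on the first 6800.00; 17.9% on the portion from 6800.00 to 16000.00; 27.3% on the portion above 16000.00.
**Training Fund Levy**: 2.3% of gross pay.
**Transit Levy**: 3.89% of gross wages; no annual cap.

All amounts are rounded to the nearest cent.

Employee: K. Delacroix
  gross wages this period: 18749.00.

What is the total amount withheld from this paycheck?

Territorial Income Tax: taxable = 18749.00
  2456.00 + 27.3% × (18749.00 − 16000.00) = 2456.00 + 27.3% × 2749.00 = 3206.48
Training Fund Levy: 2.3% × 18749.00 = 431.23
Transit Levy: 3.89% × 18749.00 = 729.34
Total: 3206.48 + 431.23 + 729.34 = 4367.05

4367.05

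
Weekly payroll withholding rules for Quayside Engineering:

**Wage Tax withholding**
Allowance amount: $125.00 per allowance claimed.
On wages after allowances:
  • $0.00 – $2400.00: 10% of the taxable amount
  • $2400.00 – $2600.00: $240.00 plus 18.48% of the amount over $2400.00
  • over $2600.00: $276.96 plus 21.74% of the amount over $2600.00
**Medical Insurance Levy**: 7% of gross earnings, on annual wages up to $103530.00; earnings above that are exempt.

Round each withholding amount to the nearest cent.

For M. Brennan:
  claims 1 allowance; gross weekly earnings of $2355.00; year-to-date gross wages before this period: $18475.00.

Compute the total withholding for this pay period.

$387.85

Wage Tax: taxable = $2355.00 − 1×$125.00 = $2230.00
  10% × $2230.00 = $223.00
Medical Insurance Levy: 7% × $2355.00 = $164.85
Total: $223.00 + $164.85 = $387.85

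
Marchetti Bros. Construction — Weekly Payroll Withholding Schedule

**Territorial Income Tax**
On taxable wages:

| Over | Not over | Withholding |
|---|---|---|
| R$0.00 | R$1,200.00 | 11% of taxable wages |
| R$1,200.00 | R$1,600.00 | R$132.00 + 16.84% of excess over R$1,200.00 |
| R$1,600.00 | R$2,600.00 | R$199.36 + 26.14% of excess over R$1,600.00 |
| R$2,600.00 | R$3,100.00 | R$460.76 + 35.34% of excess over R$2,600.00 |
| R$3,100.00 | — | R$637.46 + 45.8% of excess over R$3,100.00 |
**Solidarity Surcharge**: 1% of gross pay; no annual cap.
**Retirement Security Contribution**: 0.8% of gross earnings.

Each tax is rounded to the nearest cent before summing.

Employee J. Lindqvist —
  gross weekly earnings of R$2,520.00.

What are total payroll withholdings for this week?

Territorial Income Tax: taxable = R$2,520.00
  R$199.36 + 26.14% × (R$2,520.00 − R$1,600.00) = R$199.36 + 26.14% × R$920.00 = R$439.85
Solidarity Surcharge: 1% × R$2,520.00 = R$25.20
Retirement Security Contribution: 0.8% × R$2,520.00 = R$20.16
Total: R$439.85 + R$25.20 + R$20.16 = R$485.21

R$485.21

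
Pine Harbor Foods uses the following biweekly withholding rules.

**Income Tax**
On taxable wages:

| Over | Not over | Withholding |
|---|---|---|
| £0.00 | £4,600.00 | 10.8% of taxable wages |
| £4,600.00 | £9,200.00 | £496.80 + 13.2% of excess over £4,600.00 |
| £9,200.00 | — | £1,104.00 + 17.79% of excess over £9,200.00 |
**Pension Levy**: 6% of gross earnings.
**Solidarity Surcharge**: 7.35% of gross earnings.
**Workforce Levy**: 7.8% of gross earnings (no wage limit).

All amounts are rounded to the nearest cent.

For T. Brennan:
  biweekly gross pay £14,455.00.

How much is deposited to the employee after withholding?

Income Tax: taxable = £14,455.00
  £1,104.00 + 17.79% × (£14,455.00 − £9,200.00) = £1,104.00 + 17.79% × £5,255.00 = £2,038.86
Pension Levy: 6% × £14,455.00 = £867.30
Solidarity Surcharge: 7.35% × £14,455.00 = £1,062.44
Workforce Levy: 7.8% × £14,455.00 = £1,127.49
Total withheld: £2,038.86 + £867.30 + £1,062.44 + £1,127.49 = £5,096.09
Net pay: £14,455.00 − £5,096.09 = £9,358.91

£9,358.91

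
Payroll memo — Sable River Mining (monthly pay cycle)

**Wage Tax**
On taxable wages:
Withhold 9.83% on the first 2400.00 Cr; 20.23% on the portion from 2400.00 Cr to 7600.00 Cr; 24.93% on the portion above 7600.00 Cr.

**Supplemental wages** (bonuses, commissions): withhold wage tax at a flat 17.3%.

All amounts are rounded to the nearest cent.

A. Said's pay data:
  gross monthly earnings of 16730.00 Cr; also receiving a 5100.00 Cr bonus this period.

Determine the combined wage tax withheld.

Wage Tax: taxable = 16730.00 Cr
  1287.88 Cr + 24.93% × (16730.00 Cr − 7600.00 Cr) = 1287.88 Cr + 24.93% × 9130.00 Cr = 3563.99 Cr
Supplemental (17.3% flat on bonus): 17.3% × 5100.00 Cr = 882.30 Cr
Total wage tax: 3563.99 Cr + 882.30 Cr = 4446.29 Cr

4446.29 Cr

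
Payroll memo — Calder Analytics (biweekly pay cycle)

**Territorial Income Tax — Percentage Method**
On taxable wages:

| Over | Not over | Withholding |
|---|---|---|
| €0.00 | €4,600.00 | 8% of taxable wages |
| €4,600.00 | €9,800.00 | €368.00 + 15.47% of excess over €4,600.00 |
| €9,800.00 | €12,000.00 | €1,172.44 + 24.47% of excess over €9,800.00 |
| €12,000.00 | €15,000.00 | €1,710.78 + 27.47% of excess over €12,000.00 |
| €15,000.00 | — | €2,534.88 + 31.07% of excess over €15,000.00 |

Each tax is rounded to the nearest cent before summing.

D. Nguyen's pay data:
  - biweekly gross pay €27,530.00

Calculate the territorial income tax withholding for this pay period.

Territorial Income Tax: taxable = €27,530.00
  €2,534.88 + 31.07% × (€27,530.00 − €15,000.00) = €2,534.88 + 31.07% × €12,530.00 = €6,427.95

€6,427.95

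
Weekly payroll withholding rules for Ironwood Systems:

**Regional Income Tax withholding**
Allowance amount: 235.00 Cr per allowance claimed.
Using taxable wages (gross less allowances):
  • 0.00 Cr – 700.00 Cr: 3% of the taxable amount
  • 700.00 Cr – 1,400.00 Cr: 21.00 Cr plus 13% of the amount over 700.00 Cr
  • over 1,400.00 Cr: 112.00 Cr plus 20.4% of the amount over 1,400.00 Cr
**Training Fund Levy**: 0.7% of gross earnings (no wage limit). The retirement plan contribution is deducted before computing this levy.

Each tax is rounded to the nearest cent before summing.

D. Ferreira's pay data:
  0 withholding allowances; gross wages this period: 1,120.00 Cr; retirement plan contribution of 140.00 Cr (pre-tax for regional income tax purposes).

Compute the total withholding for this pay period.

64.26 Cr

Regional Income Tax: taxable = 1,120.00 Cr − 140.00 Cr = 980.00 Cr
  21.00 Cr + 13% × (980.00 Cr − 700.00 Cr) = 21.00 Cr + 13% × 280.00 Cr = 57.40 Cr
Training Fund Levy: 0.7% × 980.00 Cr = 6.86 Cr
Total: 57.40 Cr + 6.86 Cr = 64.26 Cr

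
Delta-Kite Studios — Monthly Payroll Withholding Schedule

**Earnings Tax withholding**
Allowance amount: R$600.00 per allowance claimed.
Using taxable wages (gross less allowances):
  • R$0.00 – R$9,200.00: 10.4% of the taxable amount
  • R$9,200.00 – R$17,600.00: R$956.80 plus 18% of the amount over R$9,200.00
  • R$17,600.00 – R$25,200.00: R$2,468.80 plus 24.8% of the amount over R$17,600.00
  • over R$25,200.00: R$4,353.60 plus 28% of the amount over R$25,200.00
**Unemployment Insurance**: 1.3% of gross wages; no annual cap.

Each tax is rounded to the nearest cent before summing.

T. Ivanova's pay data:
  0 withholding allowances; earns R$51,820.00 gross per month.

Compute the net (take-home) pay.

Earnings Tax: taxable = R$51,820.00
  R$4,353.60 + 28% × (R$51,820.00 − R$25,200.00) = R$4,353.60 + 28% × R$26,620.00 = R$11,807.20
Unemployment Insurance: 1.3% × R$51,820.00 = R$673.66
Total withheld: R$11,807.20 + R$673.66 = R$12,480.86
Net pay: R$51,820.00 − R$12,480.86 = R$39,339.14

R$39,339.14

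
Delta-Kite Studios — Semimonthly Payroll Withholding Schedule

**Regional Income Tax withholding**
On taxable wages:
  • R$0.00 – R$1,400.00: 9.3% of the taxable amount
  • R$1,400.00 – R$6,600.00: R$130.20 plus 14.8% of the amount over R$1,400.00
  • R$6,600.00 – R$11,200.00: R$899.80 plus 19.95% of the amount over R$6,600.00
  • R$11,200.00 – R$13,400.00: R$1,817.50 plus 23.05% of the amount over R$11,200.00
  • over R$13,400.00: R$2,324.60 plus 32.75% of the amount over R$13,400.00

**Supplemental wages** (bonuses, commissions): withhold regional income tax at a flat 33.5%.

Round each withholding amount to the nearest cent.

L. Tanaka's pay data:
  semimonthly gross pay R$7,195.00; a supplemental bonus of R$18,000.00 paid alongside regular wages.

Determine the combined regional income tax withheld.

Regional Income Tax: taxable = R$7,195.00
  R$899.80 + 19.95% × (R$7,195.00 − R$6,600.00) = R$899.80 + 19.95% × R$595.00 = R$1,018.50
Supplemental (33.5% flat on bonus): 33.5% × R$18,000.00 = R$6,030.00
Total regional income tax: R$1,018.50 + R$6,030.00 = R$7,048.50

R$7,048.50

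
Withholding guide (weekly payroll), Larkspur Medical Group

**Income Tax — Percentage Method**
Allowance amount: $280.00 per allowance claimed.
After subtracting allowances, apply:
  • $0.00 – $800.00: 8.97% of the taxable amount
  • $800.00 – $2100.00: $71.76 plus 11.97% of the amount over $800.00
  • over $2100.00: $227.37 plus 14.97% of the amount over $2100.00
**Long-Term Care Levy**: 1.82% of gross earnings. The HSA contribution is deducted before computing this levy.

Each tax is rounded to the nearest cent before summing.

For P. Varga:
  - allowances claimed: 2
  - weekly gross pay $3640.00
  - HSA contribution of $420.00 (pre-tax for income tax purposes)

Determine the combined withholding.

$369.80

Income Tax: taxable = $3640.00 − $420.00 − 2×$280.00 = $2660.00
  $227.37 + 14.97% × ($2660.00 − $2100.00) = $227.37 + 14.97% × $560.00 = $311.20
Long-Term Care Levy: 1.82% × $3220.00 = $58.60
Total: $311.20 + $58.60 = $369.80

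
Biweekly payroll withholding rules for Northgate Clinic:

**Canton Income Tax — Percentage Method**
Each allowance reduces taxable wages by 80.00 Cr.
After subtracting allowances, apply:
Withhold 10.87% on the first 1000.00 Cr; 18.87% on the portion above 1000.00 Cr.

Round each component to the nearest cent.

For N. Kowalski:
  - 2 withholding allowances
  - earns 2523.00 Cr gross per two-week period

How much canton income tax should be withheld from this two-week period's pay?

365.90 Cr

Canton Income Tax: taxable = 2523.00 Cr − 2×80.00 Cr = 2363.00 Cr
  108.70 Cr + 18.87% × (2363.00 Cr − 1000.00 Cr) = 108.70 Cr + 18.87% × 1363.00 Cr = 365.90 Cr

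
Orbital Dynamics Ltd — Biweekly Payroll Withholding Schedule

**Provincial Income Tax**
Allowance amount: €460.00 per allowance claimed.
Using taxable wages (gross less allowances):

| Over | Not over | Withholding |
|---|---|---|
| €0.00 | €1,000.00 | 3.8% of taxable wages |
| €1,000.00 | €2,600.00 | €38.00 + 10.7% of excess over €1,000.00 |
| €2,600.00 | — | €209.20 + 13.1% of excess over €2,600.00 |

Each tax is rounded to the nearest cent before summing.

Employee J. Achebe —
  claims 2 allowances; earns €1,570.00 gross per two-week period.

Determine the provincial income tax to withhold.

Provincial Income Tax: taxable = €1,570.00 − 2×€460.00 = €650.00
  3.8% × €650.00 = €24.70

€24.70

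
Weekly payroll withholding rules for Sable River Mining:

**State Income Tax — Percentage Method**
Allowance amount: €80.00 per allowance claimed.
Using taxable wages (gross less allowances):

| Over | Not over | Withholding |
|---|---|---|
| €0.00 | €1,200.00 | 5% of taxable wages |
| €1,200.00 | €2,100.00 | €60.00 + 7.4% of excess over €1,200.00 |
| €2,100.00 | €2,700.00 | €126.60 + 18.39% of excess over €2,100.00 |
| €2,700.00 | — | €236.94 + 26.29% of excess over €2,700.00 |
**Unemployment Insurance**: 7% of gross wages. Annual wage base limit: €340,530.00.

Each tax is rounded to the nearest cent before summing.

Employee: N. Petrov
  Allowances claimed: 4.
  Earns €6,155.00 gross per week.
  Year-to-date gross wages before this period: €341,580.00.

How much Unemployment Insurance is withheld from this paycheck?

€0.00

Unemployment Insurance: YTD €341,580.00 ≥ cap €340,530.00 → €0.00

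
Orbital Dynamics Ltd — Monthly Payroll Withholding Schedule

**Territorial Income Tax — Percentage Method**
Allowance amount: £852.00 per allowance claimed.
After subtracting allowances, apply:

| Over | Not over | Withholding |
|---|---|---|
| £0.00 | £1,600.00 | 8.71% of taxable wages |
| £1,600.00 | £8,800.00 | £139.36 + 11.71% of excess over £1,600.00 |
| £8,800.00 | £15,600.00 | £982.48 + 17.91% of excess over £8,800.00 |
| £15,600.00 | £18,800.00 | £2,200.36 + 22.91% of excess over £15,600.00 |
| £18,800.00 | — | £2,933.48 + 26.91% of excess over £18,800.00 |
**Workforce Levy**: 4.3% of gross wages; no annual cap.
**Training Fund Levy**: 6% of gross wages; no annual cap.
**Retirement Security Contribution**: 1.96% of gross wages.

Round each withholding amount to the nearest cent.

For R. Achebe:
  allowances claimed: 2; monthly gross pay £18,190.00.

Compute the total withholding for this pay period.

£4,633.43

Territorial Income Tax: taxable = £18,190.00 − 2×£852.00 = £16,486.00
  £2,200.36 + 22.91% × (£16,486.00 − £15,600.00) = £2,200.36 + 22.91% × £886.00 = £2,403.34
Workforce Levy: 4.3% × £18,190.00 = £782.17
Training Fund Levy: 6% × £18,190.00 = £1,091.40
Retirement Security Contribution: 1.96% × £18,190.00 = £356.52
Total: £2,403.34 + £782.17 + £1,091.40 + £356.52 = £4,633.43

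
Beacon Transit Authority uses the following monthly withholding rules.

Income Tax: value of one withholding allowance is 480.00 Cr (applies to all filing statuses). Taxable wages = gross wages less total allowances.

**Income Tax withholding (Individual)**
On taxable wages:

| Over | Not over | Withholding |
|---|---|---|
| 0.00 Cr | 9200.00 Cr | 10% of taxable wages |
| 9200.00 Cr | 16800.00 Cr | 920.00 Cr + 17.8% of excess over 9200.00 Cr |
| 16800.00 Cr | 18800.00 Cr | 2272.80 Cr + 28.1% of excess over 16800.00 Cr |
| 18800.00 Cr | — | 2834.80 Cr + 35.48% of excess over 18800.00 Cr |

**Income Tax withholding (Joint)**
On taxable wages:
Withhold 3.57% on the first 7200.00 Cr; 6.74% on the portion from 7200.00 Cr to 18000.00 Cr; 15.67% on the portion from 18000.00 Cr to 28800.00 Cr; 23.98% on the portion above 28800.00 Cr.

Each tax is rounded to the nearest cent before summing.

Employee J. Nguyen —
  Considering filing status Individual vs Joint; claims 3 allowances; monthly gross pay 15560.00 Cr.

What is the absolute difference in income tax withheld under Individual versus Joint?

1072.31 Cr

Income Tax (Individual): taxable = 15560.00 Cr − 3×480.00 Cr = 14120.00 Cr
  920.00 Cr + 17.8% × (14120.00 Cr − 9200.00 Cr) = 920.00 Cr + 17.8% × 4920.00 Cr = 1795.76 Cr
Income Tax (Joint): taxable = 15560.00 Cr − 3×480.00 Cr = 14120.00 Cr
  257.04 Cr + 6.74% × (14120.00 Cr − 7200.00 Cr) = 257.04 Cr + 6.74% × 6920.00 Cr = 723.45 Cr
Difference: |1795.76 Cr − 723.45 Cr| = 1072.31 Cr (higher under Individual)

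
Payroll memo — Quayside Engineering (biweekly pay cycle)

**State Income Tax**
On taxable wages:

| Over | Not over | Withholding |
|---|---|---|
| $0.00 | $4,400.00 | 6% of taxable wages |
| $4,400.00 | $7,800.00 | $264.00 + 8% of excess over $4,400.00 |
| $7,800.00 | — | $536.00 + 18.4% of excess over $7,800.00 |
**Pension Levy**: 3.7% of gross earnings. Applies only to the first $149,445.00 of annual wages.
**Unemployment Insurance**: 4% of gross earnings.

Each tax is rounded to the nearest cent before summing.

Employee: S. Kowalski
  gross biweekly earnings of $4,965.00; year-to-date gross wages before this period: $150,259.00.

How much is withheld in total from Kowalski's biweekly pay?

State Income Tax: taxable = $4,965.00
  $264.00 + 8% × ($4,965.00 − $4,400.00) = $264.00 + 8% × $565.00 = $309.20
Pension Levy: YTD $150,259.00 ≥ cap $149,445.00 → $0.00
Unemployment Insurance: 4% × $4,965.00 = $198.60
Total: $309.20 + $0.00 + $198.60 = $507.80

$507.80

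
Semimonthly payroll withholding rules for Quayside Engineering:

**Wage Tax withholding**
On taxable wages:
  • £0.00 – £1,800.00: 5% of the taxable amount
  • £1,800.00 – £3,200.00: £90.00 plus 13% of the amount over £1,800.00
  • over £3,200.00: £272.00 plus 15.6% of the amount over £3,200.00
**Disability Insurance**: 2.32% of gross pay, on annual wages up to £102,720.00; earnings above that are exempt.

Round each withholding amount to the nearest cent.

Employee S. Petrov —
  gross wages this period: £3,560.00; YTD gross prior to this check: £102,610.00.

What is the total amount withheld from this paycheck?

£330.71

Wage Tax: taxable = £3,560.00
  £272.00 + 15.6% × (£3,560.00 − £3,200.00) = £272.00 + 15.6% × £360.00 = £328.16
Disability Insurance: cap £102,720.00 − YTD £102,610.00 = £110.00 subject; 2.32% × £110.00 = £2.55
Total: £328.16 + £2.55 = £330.71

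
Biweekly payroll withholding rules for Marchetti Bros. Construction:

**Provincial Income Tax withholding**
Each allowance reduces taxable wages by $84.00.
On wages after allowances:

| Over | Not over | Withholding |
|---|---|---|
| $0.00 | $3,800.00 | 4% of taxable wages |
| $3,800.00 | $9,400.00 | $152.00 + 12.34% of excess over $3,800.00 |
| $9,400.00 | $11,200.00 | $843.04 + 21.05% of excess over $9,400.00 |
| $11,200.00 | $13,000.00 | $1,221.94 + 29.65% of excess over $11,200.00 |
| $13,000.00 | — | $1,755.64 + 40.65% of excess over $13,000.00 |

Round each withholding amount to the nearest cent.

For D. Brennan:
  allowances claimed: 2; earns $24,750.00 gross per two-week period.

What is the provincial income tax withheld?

Provincial Income Tax: taxable = $24,750.00 − 2×$84.00 = $24,582.00
  $1,755.64 + 40.65% × ($24,582.00 − $13,000.00) = $1,755.64 + 40.65% × $11,582.00 = $6,463.72

$6,463.72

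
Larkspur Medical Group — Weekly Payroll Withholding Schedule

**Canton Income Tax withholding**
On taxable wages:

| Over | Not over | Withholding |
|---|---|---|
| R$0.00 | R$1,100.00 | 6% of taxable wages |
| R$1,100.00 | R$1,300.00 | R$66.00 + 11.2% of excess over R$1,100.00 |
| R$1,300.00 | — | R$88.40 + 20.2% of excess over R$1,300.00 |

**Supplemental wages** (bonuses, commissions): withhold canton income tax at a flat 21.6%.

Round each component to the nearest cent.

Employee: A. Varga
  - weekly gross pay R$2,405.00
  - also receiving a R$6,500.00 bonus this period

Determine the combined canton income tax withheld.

Canton Income Tax: taxable = R$2,405.00
  R$88.40 + 20.2% × (R$2,405.00 − R$1,300.00) = R$88.40 + 20.2% × R$1,105.00 = R$311.61
Supplemental (21.6% flat on bonus): 21.6% × R$6,500.00 = R$1,404.00
Total canton income tax: R$311.61 + R$1,404.00 = R$1,715.61

R$1,715.61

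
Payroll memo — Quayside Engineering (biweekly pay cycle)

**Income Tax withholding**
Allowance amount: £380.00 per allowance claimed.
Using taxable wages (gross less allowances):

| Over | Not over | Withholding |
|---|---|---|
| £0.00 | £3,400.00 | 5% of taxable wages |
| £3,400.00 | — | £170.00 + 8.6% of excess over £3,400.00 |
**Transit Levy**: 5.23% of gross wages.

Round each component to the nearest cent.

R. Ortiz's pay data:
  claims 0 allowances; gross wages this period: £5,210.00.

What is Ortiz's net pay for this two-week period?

£4,611.86

Income Tax: taxable = £5,210.00
  £170.00 + 8.6% × (£5,210.00 − £3,400.00) = £170.00 + 8.6% × £1,810.00 = £325.66
Transit Levy: 5.23% × £5,210.00 = £272.48
Total withheld: £325.66 + £272.48 = £598.14
Net pay: £5,210.00 − £598.14 = £4,611.86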